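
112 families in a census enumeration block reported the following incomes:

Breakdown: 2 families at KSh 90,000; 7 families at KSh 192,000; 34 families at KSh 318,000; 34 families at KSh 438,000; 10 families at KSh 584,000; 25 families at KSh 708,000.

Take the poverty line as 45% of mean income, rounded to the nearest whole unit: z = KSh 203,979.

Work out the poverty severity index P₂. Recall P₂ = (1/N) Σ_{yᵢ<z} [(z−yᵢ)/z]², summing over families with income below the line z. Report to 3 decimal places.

Poor units: 2×KSh 90,000, 7×KSh 192,000 (q = 9 of N = 112).
Gap ratios (z−y)/z: (203979−90000)/203979 = 0.5588 (×2); (203979−192000)/203979 = 0.0587 (×7).
Squared: 0.3122 (×2); 0.0034 (×7).
Sum = 0.648608; P₂ = 0.648608 / 112 = 0.006.

0.006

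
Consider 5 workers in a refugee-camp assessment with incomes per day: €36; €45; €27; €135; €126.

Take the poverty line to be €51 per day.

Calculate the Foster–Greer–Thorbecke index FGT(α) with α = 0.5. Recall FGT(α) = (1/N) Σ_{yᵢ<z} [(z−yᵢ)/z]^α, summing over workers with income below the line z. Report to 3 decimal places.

Below z: €27, €36, €45 (q = 3 of N = 5).
Relative gaps: (51−27)/51 = 0.4706; (51−36)/51 = 0.2941; (51−45)/51 = 0.1176.
Raised to α = 0.5: 0.68599; 0.54233; 0.34300.
Sum = 1.571318; FGT(0.5) = 1.571318 / 5 = 0.314.

0.314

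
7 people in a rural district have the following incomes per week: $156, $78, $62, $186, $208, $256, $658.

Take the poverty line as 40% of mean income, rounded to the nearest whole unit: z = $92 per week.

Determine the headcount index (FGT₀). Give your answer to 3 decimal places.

0.286

2 of the 7 people have income below $92.
H = 2/7 = 0.286.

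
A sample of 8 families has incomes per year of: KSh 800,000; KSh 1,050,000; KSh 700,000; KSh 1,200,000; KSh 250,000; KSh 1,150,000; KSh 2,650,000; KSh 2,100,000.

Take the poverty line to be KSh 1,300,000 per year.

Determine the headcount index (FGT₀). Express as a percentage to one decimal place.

75.0%

6 of the 8 families have income below KSh 1,300,000.
H = 6/8 = 75.0%.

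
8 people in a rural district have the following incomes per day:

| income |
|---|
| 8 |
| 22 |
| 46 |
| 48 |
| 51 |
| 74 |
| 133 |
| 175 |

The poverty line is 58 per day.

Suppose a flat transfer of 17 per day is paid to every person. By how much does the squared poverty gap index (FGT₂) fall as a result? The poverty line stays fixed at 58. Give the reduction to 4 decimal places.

Before: below the line — 8, 22, 46, 48, 51; squared poverty gap index (FGT₂) = 0.151940.
After the 17 transfer: below the line — 25, 39; squared poverty gap index (FGT₂) = 0.053879.
Reduction = 0.151940 − 0.053879 = 0.0981.

0.0981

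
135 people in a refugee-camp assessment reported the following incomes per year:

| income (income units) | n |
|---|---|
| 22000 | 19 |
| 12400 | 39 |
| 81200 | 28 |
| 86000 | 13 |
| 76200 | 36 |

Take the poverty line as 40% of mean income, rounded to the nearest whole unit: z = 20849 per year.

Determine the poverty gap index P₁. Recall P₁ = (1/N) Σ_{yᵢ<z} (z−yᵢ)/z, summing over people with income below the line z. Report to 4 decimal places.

0.1171

Below z: 39×12400 (q = 39 of N = 135).
Relative gaps: (20849−12400)/20849 = 0.4052 (×39).
Σ = 15.804643. Dividing by the full population N = 135 gives P₁ = 0.1171.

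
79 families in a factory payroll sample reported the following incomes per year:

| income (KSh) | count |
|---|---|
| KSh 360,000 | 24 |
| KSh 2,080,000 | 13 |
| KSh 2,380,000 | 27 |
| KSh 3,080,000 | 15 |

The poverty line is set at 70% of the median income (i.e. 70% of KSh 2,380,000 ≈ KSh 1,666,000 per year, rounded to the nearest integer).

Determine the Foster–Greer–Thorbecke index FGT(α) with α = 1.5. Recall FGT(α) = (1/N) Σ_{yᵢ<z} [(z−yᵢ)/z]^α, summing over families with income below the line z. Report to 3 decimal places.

Below z: 24×KSh 360,000 (q = 24 of N = 79).
Shortfall ratios: (1666000−360000)/1666000 = 0.7839 (×24).
Raised to α = 1.5: 0.69407 (×24).
Sum = 16.657642; FGT(1.5) = 16.657642 / 79 = 0.211.

0.211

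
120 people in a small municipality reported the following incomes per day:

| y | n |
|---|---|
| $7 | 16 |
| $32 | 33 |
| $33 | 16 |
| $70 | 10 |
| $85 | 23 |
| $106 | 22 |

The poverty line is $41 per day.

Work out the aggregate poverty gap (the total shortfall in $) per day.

$969

Below the line: 16×$7, 33×$32, 16×$33 (q = 65 of N = 120).
Individual gaps: 16×(41−7) = 544; 33×(41−32) = 297; 16×(41−33) = 128.
Aggregate gap = $969.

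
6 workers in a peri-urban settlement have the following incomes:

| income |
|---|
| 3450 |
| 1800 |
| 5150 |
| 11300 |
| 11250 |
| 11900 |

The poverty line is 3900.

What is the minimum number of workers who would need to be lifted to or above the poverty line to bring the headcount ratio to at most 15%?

2

Currently q = 2 of N = 6 are below the line (H = 0.333).
A headcount ratio of at most 15% allows at most ⌊0.15 × 6⌋ = 0 poor workers.
So at least 2 − 0 = 2 must be lifted.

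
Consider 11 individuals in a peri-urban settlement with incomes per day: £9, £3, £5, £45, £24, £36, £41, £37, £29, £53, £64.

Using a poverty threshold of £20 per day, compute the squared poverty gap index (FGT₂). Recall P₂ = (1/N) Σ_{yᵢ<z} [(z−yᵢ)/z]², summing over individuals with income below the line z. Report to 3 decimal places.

0.144

Incomes under z: £3, £5, £9 (q = 3 of N = 11).
Gap ratios (z−y)/z: (20−3)/20 = 0.8500; (20−5)/20 = 0.7500; (20−9)/20 = 0.5500.
Squared: 0.7225; 0.5625; 0.3025.
Sum = 1.587500; P₂ = 1.587500 / 11 = 0.144.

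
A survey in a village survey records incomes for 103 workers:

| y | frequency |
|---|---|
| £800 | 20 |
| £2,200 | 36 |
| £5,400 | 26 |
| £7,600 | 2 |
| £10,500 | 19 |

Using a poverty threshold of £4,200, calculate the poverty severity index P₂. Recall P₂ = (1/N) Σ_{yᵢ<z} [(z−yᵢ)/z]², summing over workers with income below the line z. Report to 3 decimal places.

Incomes under z: 20×£800, 36×£2,200 (q = 56 of N = 103).
Relative gaps: (4200−800)/4200 = 0.8095 (×20); (4200−2200)/4200 = 0.4762 (×36).
Squared: 0.6553 (×20); 0.2268 (×36).
Sum = 21.269841; P₂ = 21.269841 / 103 = 0.207.

0.207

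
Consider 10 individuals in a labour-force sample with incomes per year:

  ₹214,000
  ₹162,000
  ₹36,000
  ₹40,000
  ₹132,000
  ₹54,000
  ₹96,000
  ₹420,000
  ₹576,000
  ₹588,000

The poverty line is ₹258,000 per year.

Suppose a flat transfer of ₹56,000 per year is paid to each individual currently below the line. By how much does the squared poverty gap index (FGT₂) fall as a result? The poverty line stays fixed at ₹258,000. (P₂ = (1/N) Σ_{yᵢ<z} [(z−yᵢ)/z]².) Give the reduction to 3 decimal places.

Before: below the line — ₹36,000, ₹40,000, ₹54,000, ₹96,000, ₹132,000, ₹162,000, ₹214,000; squared poverty gap index (FGT₂) = 0.28799.
After the ₹56,000 transfer: below the line — ₹92,000, ₹96,000, ₹110,000, ₹152,000, ₹188,000, ₹218,000; squared poverty gap index (FGT₂) = 0.14038.
Reduction = 0.28799 − 0.14038 = 0.148.

0.148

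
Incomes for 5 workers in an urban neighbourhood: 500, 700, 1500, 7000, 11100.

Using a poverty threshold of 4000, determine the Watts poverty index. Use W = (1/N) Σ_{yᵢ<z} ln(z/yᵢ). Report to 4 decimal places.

Below z: 500, 700, 1500 (q = 3 of N = 5).
ln(z/y) terms: ln(4000/500) = 2.0794; ln(4000/700) = 1.7430; ln(4000/1500) = 0.9808.
W = 4.803240 / 5 = 0.9606.

0.9606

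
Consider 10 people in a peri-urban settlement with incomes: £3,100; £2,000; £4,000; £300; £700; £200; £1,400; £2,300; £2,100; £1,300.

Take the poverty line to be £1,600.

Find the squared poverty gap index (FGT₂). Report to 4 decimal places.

Below the line: £200, £300, £700, £1,300, £1,400 (q = 5 of N = 10).
Shortfall ratios: (1600−200)/1600 = 0.8750; (1600−300)/1600 = 0.8125; (1600−700)/1600 = 0.5625; (1600−1300)/1600 = 0.1875; (1600−1400)/1600 = 0.1250.
Squared: 0.7656; 0.6602; 0.3164; 0.0352; 0.0156.
Sum = 1.792969; P₂ = 1.792969 / 10 = 0.1793.

0.1793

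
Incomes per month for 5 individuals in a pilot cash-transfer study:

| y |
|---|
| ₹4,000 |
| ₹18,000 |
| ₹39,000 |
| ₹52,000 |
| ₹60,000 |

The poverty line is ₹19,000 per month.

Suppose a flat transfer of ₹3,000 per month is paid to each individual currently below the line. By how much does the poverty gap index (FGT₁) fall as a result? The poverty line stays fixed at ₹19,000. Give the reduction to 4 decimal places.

0.0421

Before: below the line — ₹4,000, ₹18,000; poverty gap index (FGT₁) = 0.168421.
After the ₹3,000 transfer: below the line — ₹7,000; poverty gap index (FGT₁) = 0.126316.
Reduction = 0.168421 − 0.126316 = 0.0421.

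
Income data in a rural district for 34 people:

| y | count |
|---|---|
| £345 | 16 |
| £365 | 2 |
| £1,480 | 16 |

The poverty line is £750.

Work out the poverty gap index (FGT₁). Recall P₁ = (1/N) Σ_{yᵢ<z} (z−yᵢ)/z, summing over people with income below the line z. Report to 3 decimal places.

0.284

Below the line: 16×£345, 2×£365 (q = 18 of N = 34).
Relative gaps: (750−345)/750 = 0.5400 (×16); (750−365)/750 = 0.5133 (×2).
Σ = 9.666667. Dividing by the full population N = 34 gives P₁ = 0.284.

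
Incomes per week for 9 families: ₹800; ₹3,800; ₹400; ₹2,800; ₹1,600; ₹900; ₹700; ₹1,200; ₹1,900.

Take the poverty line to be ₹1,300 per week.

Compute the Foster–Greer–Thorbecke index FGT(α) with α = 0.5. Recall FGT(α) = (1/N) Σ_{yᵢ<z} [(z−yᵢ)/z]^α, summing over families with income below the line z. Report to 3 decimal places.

0.329

Incomes under z: ₹400, ₹700, ₹800, ₹900, ₹1,200 (q = 5 of N = 9).
Normalized shortfalls: (1300−400)/1300 = 0.6923; (1300−700)/1300 = 0.4615; (1300−800)/1300 = 0.3846; (1300−900)/1300 = 0.3077; (1300−1200)/1300 = 0.0769.
Raised to α = 0.5: 0.83205; 0.67937; 0.62017; 0.55470; 0.27735.
Sum = 2.963640; FGT(0.5) = 2.963640 / 9 = 0.329.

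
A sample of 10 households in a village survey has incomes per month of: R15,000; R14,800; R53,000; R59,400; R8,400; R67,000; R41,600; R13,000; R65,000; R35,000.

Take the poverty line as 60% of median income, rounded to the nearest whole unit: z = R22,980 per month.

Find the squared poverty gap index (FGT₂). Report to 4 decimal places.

Poor units: R8,400, R13,000, R14,800, R15,000 (q = 4 of N = 10).
Shortfall ratios: (22980−8400)/22980 = 0.6345; (22980−13000)/22980 = 0.4343; (22980−14800)/22980 = 0.3560; (22980−15000)/22980 = 0.3473.
Squared: 0.4025; 0.1886; 0.1267; 0.1206.
Sum = 0.838451; P₂ = 0.838451 / 10 = 0.0838.

0.0838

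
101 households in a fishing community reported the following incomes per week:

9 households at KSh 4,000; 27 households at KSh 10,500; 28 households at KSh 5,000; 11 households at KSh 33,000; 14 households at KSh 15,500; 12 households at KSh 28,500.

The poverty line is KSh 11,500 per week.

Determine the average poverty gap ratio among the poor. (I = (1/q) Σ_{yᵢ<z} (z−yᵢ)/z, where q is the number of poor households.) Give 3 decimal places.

Below z: 9×KSh 4,000, 28×KSh 5,000, 27×KSh 10,500 (q = 64 of N = 101).
Relative gaps: 0.6522 (×9), 0.5652 (×28), 0.0870 (×27); sum = 24.043478.
I averages over the q = 64 poor units only: 24.043478 / 64 = 0.376.

0.376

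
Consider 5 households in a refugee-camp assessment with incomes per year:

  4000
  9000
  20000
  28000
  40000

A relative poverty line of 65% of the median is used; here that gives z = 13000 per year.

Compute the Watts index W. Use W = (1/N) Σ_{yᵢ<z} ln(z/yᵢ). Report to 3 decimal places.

0.309

Poor units: 4000, 9000 (q = 2 of N = 5).
Log shortfalls: ln(13000/4000) = 1.1787; ln(13000/9000) = 0.3677.
W = 1.546380 / 5 = 0.309.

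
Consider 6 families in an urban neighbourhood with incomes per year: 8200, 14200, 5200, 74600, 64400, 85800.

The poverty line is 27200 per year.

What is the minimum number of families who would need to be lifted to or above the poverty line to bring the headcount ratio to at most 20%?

2

Currently q = 3 of N = 6 are below the line (H = 0.500).
A headcount ratio of at most 20% allows at most ⌊0.20 × 6⌋ = 1 poor families.
So at least 3 − 1 = 2 must be lifted.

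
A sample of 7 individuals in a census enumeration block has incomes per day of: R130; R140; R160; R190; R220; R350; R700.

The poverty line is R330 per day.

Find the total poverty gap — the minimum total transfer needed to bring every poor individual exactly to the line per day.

R810

Poor units: R130, R140, R160, R190, R220 (q = 5 of N = 7).
Individual gaps: 330−130 = 200; 330−140 = 190; 330−160 = 170; 330−190 = 140; 330−220 = 110.
Aggregate gap = R810.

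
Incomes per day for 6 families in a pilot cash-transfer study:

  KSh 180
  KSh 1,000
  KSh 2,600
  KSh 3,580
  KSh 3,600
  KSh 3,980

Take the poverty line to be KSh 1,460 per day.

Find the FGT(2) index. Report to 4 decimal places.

Poor units: KSh 180, KSh 1,000 (q = 2 of N = 6).
Relative gaps: (1460−180)/1460 = 0.8767; (1460−1000)/1460 = 0.3151.
Squared: 0.7686; 0.0993.
Sum = 0.867893; P₂ = 0.867893 / 6 = 0.1446.

0.1446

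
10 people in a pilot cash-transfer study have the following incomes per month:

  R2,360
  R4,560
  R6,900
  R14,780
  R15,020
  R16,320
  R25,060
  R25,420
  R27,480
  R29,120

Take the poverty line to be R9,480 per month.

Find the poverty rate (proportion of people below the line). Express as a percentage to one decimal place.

3 of the 10 people have income below R9,480.
H = 3/10 = 30.0%.

30.0%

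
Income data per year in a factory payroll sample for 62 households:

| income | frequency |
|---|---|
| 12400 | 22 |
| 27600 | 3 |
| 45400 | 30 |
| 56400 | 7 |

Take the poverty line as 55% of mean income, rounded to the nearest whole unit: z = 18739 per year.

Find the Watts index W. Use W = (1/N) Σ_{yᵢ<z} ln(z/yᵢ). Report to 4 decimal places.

0.1465

Poor units: 22×12400 (q = 22 of N = 62).
Log gaps: ln(18739/12400) = 0.4129 (×22).
W = 9.084030 / 62 = 0.1465.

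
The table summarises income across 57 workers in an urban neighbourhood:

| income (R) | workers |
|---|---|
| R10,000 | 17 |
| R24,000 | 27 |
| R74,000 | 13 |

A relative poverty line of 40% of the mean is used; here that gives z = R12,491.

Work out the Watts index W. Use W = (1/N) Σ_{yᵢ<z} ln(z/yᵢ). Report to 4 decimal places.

0.0663

Incomes under z: 17×R10,000 (q = 17 of N = 57).
ln(z/y) terms: ln(12491/10000) = 0.2224 (×17).
W = 3.781196 / 57 = 0.0663.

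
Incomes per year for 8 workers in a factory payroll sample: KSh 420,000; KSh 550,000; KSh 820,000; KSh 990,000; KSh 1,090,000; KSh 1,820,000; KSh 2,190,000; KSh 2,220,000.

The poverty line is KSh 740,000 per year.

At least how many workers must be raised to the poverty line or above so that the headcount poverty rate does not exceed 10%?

2

2 of the 8 workers are poor, so H = 2/8 = 0.250.
A headcount ratio of at most 10% allows at most ⌊0.10 × 8⌋ = 0 poor workers.
So at least 2 − 0 = 2 must be lifted.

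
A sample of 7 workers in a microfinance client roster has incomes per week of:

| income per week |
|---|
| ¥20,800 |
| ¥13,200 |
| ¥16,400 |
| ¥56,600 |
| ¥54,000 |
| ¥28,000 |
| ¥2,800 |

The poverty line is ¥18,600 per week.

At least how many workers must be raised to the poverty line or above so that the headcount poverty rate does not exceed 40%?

1

Currently q = 3 of N = 7 are below the line (H = 0.429).
A headcount ratio of at most 40% allows at most ⌊0.40 × 7⌋ = 2 poor workers.
So at least 3 − 2 = 1 must be lifted.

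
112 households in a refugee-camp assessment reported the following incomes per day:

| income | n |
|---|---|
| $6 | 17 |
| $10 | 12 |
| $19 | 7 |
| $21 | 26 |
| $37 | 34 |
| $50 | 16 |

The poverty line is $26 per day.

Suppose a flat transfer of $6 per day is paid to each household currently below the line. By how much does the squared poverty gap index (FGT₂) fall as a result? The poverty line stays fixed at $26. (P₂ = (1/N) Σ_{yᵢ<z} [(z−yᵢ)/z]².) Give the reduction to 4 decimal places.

Before: below the line — 17×$6, 12×$10, 7×$19, 26×$21; squared poverty gap index (FGT₂) = 0.143504.
After the $6 transfer: below the line — 17×$12, 12×$16, 7×$25; squared poverty gap index (FGT₂) = 0.059951.
Reduction = 0.143504 − 0.059951 = 0.0836.

0.0836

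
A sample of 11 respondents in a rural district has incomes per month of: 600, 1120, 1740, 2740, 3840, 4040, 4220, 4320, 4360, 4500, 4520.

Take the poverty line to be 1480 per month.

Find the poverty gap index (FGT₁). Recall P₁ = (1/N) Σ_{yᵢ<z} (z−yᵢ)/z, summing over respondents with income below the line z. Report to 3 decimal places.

Below the line: 600, 1120 (q = 2 of N = 11).
Normalized shortfalls: (1480−600)/1480 = 0.5946; (1480−1120)/1480 = 0.2432.
Sum of shortfalls = 0.837838; P₁ averages over all N: 0.837838 / 11 = 0.076.

0.076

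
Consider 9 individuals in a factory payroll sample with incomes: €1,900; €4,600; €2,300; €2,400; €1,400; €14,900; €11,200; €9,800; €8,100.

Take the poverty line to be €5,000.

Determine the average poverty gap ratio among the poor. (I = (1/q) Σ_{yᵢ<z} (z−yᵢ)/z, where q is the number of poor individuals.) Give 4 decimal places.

Below the line: €1,400, €1,900, €2,300, €2,400, €4,600 (q = 5 of N = 9).
Relative gaps: 0.7200, 0.6200, 0.5400, 0.5200, 0.0800; sum = 2.480000.
The income-gap ratio divides by q (the poor only): 2.480000 / 5 = 0.4960.

0.4960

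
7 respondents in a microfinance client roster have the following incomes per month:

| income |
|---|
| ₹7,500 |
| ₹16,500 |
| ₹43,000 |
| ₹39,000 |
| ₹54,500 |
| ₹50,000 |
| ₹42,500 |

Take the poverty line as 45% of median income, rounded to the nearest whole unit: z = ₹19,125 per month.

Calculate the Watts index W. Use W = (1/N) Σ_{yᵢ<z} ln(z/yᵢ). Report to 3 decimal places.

Poor units: ₹7,500, ₹16,500 (q = 2 of N = 7).
Log shortfalls: ln(19125/7500) = 0.9361; ln(19125/16500) = 0.1476.
W = 1.083729 / 7 = 0.155.

0.155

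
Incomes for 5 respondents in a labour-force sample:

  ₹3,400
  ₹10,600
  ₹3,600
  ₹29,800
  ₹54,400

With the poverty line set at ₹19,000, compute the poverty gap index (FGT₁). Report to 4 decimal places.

Poor units: ₹3,400, ₹3,600, ₹10,600 (q = 3 of N = 5).
Gap ratios (z−y)/z: (19000−3400)/19000 = 0.8211; (19000−3600)/19000 = 0.8105; (19000−10600)/19000 = 0.4421.
Sum of shortfalls = 2.073684; P₁ averages over all N: 2.073684 / 5 = 0.4147.

0.4147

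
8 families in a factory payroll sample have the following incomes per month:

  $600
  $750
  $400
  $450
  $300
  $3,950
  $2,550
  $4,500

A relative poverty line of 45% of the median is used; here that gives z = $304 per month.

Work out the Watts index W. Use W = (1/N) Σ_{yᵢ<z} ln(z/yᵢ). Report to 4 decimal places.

0.0017

Below z: $300 (q = 1 of N = 8).
Log gaps: ln(304/300) = 0.0132.
W = 0.013245 / 8 = 0.0017.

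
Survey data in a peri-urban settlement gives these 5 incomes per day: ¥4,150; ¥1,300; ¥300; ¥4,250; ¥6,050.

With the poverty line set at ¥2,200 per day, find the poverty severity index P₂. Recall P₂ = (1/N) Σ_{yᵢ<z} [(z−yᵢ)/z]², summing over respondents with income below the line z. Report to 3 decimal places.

0.183

Poor units: ¥300, ¥1,300 (q = 2 of N = 5).
Normalized shortfalls: (2200−300)/2200 = 0.8636; (2200−1300)/2200 = 0.4091.
Squared: 0.7459; 0.1674.
Sum = 0.913223; P₂ = 0.913223 / 5 = 0.183.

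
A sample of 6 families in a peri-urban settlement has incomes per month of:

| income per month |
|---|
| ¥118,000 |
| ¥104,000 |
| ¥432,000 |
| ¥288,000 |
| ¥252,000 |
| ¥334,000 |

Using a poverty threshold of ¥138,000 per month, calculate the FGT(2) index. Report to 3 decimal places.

Poor units: ¥104,000, ¥118,000 (q = 2 of N = 6).
Gap ratios (z−y)/z: (138000−104000)/138000 = 0.2464; (138000−118000)/138000 = 0.1449.
Squared: 0.0607; 0.0210.
Sum = 0.081706; P₂ = 0.081706 / 6 = 0.014.

0.014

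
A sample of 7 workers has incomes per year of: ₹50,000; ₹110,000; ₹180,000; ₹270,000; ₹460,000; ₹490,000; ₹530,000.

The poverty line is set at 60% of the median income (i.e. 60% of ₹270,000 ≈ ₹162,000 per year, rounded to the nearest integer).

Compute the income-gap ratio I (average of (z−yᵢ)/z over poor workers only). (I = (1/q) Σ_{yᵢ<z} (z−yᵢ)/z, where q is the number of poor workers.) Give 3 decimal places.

Below the line: ₹50,000, ₹110,000 (q = 2 of N = 7).
Relative gaps: 0.6914, 0.3210; sum = 1.012346.
I averages over the q = 2 poor units only: 1.012346 / 2 = 0.506.

0.506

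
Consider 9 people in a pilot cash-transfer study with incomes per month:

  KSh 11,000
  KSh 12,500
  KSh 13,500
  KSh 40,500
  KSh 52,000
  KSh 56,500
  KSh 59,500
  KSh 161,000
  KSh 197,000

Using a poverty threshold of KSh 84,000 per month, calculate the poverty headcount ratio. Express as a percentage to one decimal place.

7 of the 9 people have income below KSh 84,000.
H = 7/9 = 77.8%.

77.8%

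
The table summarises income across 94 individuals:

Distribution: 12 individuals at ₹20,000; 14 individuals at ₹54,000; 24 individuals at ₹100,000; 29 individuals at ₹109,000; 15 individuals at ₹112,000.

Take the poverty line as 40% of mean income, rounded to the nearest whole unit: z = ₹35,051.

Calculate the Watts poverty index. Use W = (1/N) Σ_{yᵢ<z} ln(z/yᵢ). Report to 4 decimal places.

Incomes under z: 12×₹20,000 (q = 12 of N = 94).
Log gaps: ln(35051/20000) = 0.5611 (×12).
W = 6.732862 / 94 = 0.0716.

0.0716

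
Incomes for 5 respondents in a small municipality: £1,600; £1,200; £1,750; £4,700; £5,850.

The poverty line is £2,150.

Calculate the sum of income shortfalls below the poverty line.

£1,900

Incomes under z: £1,200, £1,600, £1,750 (q = 3 of N = 5).
Individual gaps: 2150−1200 = 950; 2150−1600 = 550; 2150−1750 = 400.
Aggregate gap = £1,900.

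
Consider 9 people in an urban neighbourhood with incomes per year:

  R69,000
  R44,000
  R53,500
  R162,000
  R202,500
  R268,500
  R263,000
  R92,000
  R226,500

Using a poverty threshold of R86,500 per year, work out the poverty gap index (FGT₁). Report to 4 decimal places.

Below the line: R44,000, R53,500, R69,000 (q = 3 of N = 9).
Gap ratios (z−y)/z: (86500−44000)/86500 = 0.4913; (86500−53500)/86500 = 0.3815; (86500−69000)/86500 = 0.2023.
Sum of shortfalls = 1.075145; P₁ averages over all N: 1.075145 / 9 = 0.1195.

0.1195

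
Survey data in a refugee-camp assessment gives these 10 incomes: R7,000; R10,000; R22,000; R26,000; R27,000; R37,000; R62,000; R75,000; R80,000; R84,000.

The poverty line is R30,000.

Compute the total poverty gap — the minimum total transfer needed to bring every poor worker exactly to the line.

R58,000

Poor units: R7,000, R10,000, R22,000, R26,000, R27,000 (q = 5 of N = 10).
Individual gaps: 30000−7000 = 23000; 30000−10000 = 20000; 30000−22000 = 8000; 30000−26000 = 4000; 30000−27000 = 3000.
Aggregate gap = R58,000.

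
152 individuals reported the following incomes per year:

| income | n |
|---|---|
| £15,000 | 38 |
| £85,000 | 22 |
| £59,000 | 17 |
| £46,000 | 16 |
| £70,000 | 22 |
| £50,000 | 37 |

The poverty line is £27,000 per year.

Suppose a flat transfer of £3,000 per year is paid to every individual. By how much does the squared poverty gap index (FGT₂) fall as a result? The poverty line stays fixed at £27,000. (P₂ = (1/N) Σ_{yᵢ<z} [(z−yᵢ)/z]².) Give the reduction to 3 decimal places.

0.022

Before: below the line — 38×£15,000; squared poverty gap index (FGT₂) = 0.04938.
After the £3,000 transfer: below the line — 38×£18,000; squared poverty gap index (FGT₂) = 0.02778.
Reduction = 0.04938 − 0.02778 = 0.022.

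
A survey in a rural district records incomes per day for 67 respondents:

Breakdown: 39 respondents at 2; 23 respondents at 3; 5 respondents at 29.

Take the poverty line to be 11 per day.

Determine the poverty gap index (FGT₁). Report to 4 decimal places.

Below z: 39×2, 23×3 (q = 62 of N = 67).
Shortfall ratios: (11−2)/11 = 0.8182 (×39); (11−3)/11 = 0.7273 (×23).
Σ = 48.636364. Dividing by the full population N = 67 gives P₁ = 0.7259.

0.7259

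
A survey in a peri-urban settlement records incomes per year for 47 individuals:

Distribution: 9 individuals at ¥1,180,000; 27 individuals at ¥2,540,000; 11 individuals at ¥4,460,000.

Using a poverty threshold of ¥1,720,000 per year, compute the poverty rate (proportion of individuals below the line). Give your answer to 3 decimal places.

9 of the 47 individuals have income below ¥1,720,000.
H = 9/47 = 0.191.

0.191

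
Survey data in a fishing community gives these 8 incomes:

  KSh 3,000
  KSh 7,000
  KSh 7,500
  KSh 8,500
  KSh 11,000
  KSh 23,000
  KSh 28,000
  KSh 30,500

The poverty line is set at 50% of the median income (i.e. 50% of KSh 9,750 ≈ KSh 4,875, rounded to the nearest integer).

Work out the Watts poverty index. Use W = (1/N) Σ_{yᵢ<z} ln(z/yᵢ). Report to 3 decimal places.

0.061

Poor units: KSh 3,000 (q = 1 of N = 8).
ln(z/y) terms: ln(4875/3000) = 0.4855.
W = 0.485508 / 8 = 0.061.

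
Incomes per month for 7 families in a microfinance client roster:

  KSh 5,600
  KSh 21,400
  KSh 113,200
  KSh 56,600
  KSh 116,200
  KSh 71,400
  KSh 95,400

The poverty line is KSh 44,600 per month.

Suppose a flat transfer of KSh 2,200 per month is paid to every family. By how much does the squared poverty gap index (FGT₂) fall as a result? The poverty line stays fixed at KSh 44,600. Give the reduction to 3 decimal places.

Before: below the line — KSh 5,600, KSh 21,400; squared poverty gap index (FGT₂) = 0.14789.
After the KSh 2,200 transfer: below the line — KSh 7,800, KSh 23,600; squared poverty gap index (FGT₂) = 0.12893.
Reduction = 0.14789 − 0.12893 = 0.019.

0.019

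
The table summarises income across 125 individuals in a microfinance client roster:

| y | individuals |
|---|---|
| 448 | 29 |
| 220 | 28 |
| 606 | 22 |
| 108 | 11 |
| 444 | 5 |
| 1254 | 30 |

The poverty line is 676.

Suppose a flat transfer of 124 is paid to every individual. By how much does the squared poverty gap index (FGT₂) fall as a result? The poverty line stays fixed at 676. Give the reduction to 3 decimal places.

0.099

Before: below the line — 11×108, 28×220, 5×444, 29×448, 22×606; squared poverty gap index (FGT₂) = 0.19704.
After the 124 transfer: below the line — 11×232, 28×344, 5×568, 29×572; squared poverty gap index (FGT₂) = 0.09850.
Reduction = 0.19704 − 0.09850 = 0.099.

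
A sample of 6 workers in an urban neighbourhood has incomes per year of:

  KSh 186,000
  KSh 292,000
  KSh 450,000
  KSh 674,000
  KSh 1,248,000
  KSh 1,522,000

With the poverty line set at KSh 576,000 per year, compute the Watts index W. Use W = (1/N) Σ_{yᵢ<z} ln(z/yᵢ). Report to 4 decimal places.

0.3428

Poor units: KSh 186,000, KSh 292,000, KSh 450,000 (q = 3 of N = 6).
ln(z/y) terms: ln(576000/186000) = 1.1304; ln(576000/292000) = 0.6794; ln(576000/450000) = 0.2469.
W = 2.056575 / 6 = 0.3428.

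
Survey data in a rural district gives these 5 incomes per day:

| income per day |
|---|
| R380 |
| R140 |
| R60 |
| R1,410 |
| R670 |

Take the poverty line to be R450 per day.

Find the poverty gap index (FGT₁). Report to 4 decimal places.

Below the line: R60, R140, R380 (q = 3 of N = 5).
Shortfall ratios: (450−60)/450 = 0.8667; (450−140)/450 = 0.6889; (450−380)/450 = 0.1556.
Sum of shortfalls = 1.711111; P₁ averages over all N: 1.711111 / 5 = 0.3422.

0.3422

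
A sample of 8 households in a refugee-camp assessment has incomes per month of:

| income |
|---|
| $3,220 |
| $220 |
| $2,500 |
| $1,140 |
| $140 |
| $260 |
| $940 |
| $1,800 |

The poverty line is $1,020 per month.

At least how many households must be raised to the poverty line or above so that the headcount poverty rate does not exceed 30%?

Currently q = 4 of N = 8 are below the line (H = 0.500).
A headcount ratio of at most 30% allows at most ⌊0.30 × 8⌋ = 2 poor households.
So at least 4 − 2 = 2 must be lifted.

2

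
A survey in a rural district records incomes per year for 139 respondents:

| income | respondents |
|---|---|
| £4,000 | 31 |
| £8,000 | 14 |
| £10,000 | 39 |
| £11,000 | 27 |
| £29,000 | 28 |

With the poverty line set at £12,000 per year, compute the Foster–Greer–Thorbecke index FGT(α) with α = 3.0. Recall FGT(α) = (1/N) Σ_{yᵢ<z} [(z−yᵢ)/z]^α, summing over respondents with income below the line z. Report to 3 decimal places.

Below the line: 31×£4,000, 14×£8,000, 39×£10,000, 27×£11,000 (q = 111 of N = 139).
Shortfall ratios: (12000−4000)/12000 = 0.6667 (×31); (12000−8000)/12000 = 0.3333 (×14); (12000−10000)/12000 = 0.1667 (×39); (12000−11000)/12000 = 0.0833 (×27).
Raised to α = 3.0: 0.29630 (×31); 0.03704 (×14); 0.00463 (×39); 0.00058 (×27).
Sum = 9.899884; FGT(3.0) = 9.899884 / 139 = 0.071.

0.071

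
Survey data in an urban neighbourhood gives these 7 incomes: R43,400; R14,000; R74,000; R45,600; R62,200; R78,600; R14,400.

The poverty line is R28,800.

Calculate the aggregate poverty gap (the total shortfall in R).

Below the line: R14,000, R14,400 (q = 2 of N = 7).
Individual gaps: 28800−14000 = 14800; 28800−14400 = 14400.
Aggregate gap = R29,200.

R29,200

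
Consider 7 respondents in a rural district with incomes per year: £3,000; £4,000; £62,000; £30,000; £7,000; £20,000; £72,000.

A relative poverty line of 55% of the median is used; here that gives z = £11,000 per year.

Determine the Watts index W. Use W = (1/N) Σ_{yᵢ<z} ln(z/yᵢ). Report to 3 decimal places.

Poor units: £3,000, £4,000, £7,000 (q = 3 of N = 7).
ln(z/y) terms: ln(11000/3000) = 1.2993; ln(11000/4000) = 1.0116; ln(11000/7000) = 0.4520.
W = 2.762869 / 7 = 0.395.

0.395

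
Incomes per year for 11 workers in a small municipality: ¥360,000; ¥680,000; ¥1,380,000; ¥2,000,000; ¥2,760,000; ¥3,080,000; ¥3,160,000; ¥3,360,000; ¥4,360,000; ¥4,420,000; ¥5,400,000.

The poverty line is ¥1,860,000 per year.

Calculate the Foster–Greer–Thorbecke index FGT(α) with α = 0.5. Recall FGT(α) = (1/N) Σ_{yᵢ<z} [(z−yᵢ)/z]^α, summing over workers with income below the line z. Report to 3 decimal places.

0.200

Incomes under z: ¥360,000, ¥680,000, ¥1,380,000 (q = 3 of N = 11).
Gap ratios (z−y)/z: (1860000−360000)/1860000 = 0.8065; (1860000−680000)/1860000 = 0.6344; (1860000−1380000)/1860000 = 0.2581.
Raised to α = 0.5: 0.89803; 0.79650; 0.50800.
Sum = 2.202525; FGT(0.5) = 2.202525 / 11 = 0.200.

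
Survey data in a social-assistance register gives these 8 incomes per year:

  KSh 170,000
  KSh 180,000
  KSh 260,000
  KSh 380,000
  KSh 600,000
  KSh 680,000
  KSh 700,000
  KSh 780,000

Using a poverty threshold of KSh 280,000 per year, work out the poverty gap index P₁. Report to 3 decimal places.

0.103

Below z: KSh 170,000, KSh 180,000, KSh 260,000 (q = 3 of N = 8).
Shortfall ratios: (280000−170000)/280000 = 0.3929; (280000−180000)/280000 = 0.3571; (280000−260000)/280000 = 0.0714.
Sum of shortfalls = 0.821429; P₁ averages over all N: 0.821429 / 8 = 0.103.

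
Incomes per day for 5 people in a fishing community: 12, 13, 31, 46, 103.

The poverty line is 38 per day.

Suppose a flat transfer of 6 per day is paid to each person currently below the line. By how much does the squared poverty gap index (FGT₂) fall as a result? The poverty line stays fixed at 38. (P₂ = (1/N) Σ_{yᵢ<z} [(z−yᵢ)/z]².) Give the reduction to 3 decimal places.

Before: below the line — 12, 13, 31; squared poverty gap index (FGT₂) = 0.18698.
After the 6 transfer: below the line — 18, 19, 37; squared poverty gap index (FGT₂) = 0.10554.
Reduction = 0.18698 − 0.10554 = 0.081.

0.081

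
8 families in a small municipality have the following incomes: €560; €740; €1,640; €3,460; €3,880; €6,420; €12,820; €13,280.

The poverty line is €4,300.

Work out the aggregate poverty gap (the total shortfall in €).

Below the line: €560, €740, €1,640, €3,460, €3,880 (q = 5 of N = 8).
Individual gaps: 4300−560 = 3740; 4300−740 = 3560; 4300−1640 = 2660; 4300−3460 = 840; 4300−3880 = 420.
Aggregate gap = €11,220.

€11,220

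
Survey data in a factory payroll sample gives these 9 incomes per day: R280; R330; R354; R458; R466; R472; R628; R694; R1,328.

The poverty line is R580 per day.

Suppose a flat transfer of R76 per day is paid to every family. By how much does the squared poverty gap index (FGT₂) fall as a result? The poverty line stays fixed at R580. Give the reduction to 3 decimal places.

0.045

Before: below the line — R280, R330, R354, R458, R466, R472; squared poverty gap index (FGT₂) = 0.08030.
After the R76 transfer: below the line — R356, R406, R430, R534, R542, R548; squared poverty gap index (FGT₂) = 0.03552.
Reduction = 0.08030 − 0.03552 = 0.045.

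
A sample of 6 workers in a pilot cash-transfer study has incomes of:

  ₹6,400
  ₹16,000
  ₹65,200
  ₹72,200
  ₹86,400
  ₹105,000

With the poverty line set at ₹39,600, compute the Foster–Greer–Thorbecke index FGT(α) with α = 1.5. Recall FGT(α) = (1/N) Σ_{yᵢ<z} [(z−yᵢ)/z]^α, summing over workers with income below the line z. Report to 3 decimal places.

Below the line: ₹6,400, ₹16,000 (q = 2 of N = 6).
Shortfall ratios: (39600−6400)/39600 = 0.8384; (39600−16000)/39600 = 0.5960.
Raised to α = 1.5: 0.76765; 0.46007.
Sum = 1.227723; FGT(1.5) = 1.227723 / 6 = 0.205.

0.205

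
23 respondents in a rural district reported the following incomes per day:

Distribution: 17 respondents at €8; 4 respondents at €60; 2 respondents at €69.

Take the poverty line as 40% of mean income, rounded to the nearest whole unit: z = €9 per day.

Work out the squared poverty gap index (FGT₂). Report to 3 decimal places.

Poor units: 17×€8 (q = 17 of N = 23).
Relative gaps: (9−8)/9 = 0.1111 (×17).
Squared: 0.0123 (×17).
Sum = 0.209877; P₂ = 0.209877 / 23 = 0.009.

0.009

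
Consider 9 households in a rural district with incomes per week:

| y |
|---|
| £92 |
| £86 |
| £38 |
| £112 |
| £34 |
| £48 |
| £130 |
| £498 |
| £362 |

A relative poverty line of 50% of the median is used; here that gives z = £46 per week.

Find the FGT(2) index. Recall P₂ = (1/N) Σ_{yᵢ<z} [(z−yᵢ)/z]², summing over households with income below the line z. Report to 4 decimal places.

Below z: £34, £38 (q = 2 of N = 9).
Relative gaps: (46−34)/46 = 0.2609; (46−38)/46 = 0.1739.
Squared: 0.0681; 0.0302.
Sum = 0.098299; P₂ = 0.098299 / 9 = 0.0109.

0.0109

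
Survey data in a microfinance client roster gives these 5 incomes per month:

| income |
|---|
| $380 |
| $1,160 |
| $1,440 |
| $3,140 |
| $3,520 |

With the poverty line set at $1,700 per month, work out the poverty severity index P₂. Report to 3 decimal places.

Poor units: $380, $1,160, $1,440 (q = 3 of N = 5).
Relative gaps: (1700−380)/1700 = 0.7765; (1700−1160)/1700 = 0.3176; (1700−1440)/1700 = 0.1529.
Squared: 0.6029; 0.1009; 0.0234.
Sum = 0.727197; P₂ = 0.727197 / 5 = 0.145.

0.145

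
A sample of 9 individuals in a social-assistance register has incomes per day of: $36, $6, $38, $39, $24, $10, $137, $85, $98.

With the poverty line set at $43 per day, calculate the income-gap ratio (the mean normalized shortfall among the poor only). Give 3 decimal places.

0.407

Poor units: $6, $10, $24, $36, $38, $39 (q = 6 of N = 9).
Shortfall ratios (z−y)/z: 0.8605, 0.7674, 0.4419, 0.1628, 0.1163, 0.0930; sum = 2.441860.
I averages over the q = 6 poor units only: 2.441860 / 6 = 0.407.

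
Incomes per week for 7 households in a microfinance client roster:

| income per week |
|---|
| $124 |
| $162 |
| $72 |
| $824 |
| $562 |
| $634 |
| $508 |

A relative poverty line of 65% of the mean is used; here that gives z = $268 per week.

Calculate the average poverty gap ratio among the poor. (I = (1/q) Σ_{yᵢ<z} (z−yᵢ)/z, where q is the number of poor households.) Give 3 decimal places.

0.555

Poor units: $72, $124, $162 (q = 3 of N = 7).
Shortfall ratios (z−y)/z: 0.7313, 0.5373, 0.3955; sum = 1.664179.
I averages over the q = 3 poor units only: 1.664179 / 3 = 0.555.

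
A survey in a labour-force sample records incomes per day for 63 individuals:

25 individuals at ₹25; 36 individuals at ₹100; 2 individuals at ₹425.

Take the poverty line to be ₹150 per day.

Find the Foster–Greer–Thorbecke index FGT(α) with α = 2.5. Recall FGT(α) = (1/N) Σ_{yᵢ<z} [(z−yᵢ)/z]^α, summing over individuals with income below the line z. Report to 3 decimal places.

0.288

Incomes under z: 25×₹25, 36×₹100 (q = 61 of N = 63).
Relative gaps: (150−25)/150 = 0.8333 (×25); (150−100)/150 = 0.3333 (×36).
Raised to α = 2.5: 0.63394 (×25); 0.06415 (×36).
Sum = 18.157855; FGT(2.5) = 18.157855 / 63 = 0.288.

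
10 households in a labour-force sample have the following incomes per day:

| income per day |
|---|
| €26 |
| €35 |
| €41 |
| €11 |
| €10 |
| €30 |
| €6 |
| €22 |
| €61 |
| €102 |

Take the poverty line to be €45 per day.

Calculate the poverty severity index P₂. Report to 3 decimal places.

Below the line: €6, €10, €11, €22, €26, €30, €35, €41 (q = 8 of N = 10).
Normalized shortfalls: (45−6)/45 = 0.8667; (45−10)/45 = 0.7778; (45−11)/45 = 0.7556; (45−22)/45 = 0.5111; (45−26)/45 = 0.4222; (45−30)/45 = 0.3333; (45−35)/45 = 0.2222; (45−41)/45 = 0.0889.
Squared: 0.7511; 0.6049; 0.5709; 0.2612; 0.1783; 0.1111; 0.0494; 0.0079.
Sum = 2.534815; P₂ = 2.534815 / 10 = 0.253.

0.253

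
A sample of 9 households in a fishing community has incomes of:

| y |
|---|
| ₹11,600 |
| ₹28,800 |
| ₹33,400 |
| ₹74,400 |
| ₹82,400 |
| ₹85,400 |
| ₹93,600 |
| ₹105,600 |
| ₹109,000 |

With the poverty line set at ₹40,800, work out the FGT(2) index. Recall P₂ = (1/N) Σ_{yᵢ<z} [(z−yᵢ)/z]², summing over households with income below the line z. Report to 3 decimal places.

Below z: ₹11,600, ₹28,800, ₹33,400 (q = 3 of N = 9).
Shortfall ratios: (40800−11600)/40800 = 0.7157; (40800−28800)/40800 = 0.2941; (40800−33400)/40800 = 0.1814.
Squared: 0.5122; 0.0865; 0.0329.
Sum = 0.631608; P₂ = 0.631608 / 9 = 0.070.

0.070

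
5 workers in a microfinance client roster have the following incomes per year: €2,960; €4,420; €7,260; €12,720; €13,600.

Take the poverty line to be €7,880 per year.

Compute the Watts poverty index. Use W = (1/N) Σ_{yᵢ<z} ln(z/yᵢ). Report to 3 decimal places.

Below the line: €2,960, €4,420, €7,260 (q = 3 of N = 5).
ln(z/y) terms: ln(7880/2960) = 0.9791; ln(7880/4420) = 0.5782; ln(7880/7260) = 0.0819.
W = 1.639275 / 5 = 0.328.

0.328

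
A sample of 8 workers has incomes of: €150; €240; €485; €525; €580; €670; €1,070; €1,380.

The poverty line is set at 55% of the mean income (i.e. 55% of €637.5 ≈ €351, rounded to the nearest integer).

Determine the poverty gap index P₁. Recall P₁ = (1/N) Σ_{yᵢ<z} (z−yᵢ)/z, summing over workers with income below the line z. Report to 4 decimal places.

0.1111

Below z: €150, €240 (q = 2 of N = 8).
Gap ratios (z−y)/z: (351−150)/351 = 0.5726; (351−240)/351 = 0.3162.
Sum of shortfalls = 0.888889; P₁ averages over all N: 0.888889 / 8 = 0.1111.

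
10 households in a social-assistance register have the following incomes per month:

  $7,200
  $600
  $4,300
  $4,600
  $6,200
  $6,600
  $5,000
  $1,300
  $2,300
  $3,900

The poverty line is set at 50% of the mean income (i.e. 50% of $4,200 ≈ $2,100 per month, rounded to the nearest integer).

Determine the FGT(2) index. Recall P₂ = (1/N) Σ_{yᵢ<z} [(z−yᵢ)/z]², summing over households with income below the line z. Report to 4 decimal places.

Poor units: $600, $1,300 (q = 2 of N = 10).
Relative gaps: (2100−600)/2100 = 0.7143; (2100−1300)/2100 = 0.3810.
Squared: 0.5102; 0.1451.
Sum = 0.655329; P₂ = 0.655329 / 10 = 0.0655.

0.0655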